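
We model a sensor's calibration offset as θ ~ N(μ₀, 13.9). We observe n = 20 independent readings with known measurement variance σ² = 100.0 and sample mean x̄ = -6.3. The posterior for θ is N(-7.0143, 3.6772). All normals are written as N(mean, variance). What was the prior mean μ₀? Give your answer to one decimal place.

μ₀ = -9.0

The posterior mean is a precision-weighted average: μ_n = (τ₀μ₀ + τ_data·x̄)/(τ₀+τ_data), with τ₀=1/σ₀² and τ_data=n/σ².
Here τ₀ = 1/13.9 = 0.071942 and τ_data = 20/100.0 = 0.200000, so τ_n = 0.271942.
Rearranging for μ₀: μ₀ = (μ_n·τ_n − τ_data·x̄)/τ₀ = (-7.0143·0.271942 − 0.200000·-6.3) / 0.071942 = -0.647483/0.071942 ≈ -9.0.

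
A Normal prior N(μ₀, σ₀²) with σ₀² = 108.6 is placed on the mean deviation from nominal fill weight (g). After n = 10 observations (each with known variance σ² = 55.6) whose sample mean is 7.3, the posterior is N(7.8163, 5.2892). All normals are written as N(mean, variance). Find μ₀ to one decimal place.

With known observation variance, the Normal–Normal posterior has precision τ_n = τ₀ + n/σ² and mean μ_n = (τ₀μ₀ + (n/σ²)x̄)/τ_n.
Here τ₀ = 1/108.6 = 0.009208 and τ_data = 10/55.6 = 0.179856, so τ_n = 0.189064.
Rearranging for μ₀: μ₀ = (μ_n·τ_n − τ_data·x̄)/τ₀ = (7.8163·0.189064 − 0.179856·7.3) / 0.009208 = 0.164832/0.009208 ≈ 17.9.

μ₀ = 17.9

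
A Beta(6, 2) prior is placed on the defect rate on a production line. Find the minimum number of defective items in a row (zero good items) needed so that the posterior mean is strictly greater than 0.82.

k = 4

After k defective items and 0 good items the posterior is Beta(6+k, 2), with mean (6+k)/(6+2+k).
Set (6+k)/(8+k) > 0.82 and solve: k > (0.82·8 − 6)/(1 − 0.82) = 3.111.
The smallest integer exceeding 3.111 is 4, and checking k=4: (10)/(12) = 0.8333 > 0.82.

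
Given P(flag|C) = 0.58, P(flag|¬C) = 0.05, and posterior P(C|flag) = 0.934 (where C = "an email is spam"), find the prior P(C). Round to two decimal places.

In odds form, posterior odds = prior odds × likelihood ratio, so prior odds = posterior odds ÷ LR.
Posterior odds = 0.934/(1−0.934) = 14.1515. LR = 0.58/0.05 = 11.6000.
Prior odds = 14.1515/11.6000 = 1.2200, so P(C) = 1.2200/(1+1.2200) ≈ 0.55.

P(C) = 0.55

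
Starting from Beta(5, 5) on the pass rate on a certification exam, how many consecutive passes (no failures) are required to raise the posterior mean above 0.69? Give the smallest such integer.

After k passes and 0 failures the posterior is Beta(5+k, 5), with mean (5+k)/(5+5+k).
Set (5+k)/(10+k) > 0.69 and solve: k > (0.69·10 − 5)/(1 − 0.69) = 6.129.
The smallest integer exceeding 6.129 is 7, and checking k=7: (12)/(17) = 0.7059 > 0.69.

k = 7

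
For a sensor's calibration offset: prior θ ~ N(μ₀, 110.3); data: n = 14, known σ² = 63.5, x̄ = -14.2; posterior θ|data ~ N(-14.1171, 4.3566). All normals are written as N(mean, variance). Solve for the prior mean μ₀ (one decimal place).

The posterior mean is a precision-weighted average: μ_n = (τ₀μ₀ + τ_data·x̄)/(τ₀+τ_data), with τ₀=1/σ₀² and τ_data=n/σ².
Here τ₀ = 1/110.3 = 0.009066 and τ_data = 14/63.5 = 0.220472, so τ_n = 0.229538.
Rearranging for μ₀: μ₀ = (μ_n·τ_n − τ_data·x̄)/τ₀ = (-14.1171·0.229538 − 0.220472·-14.2) / 0.009066 = -0.109708/0.009066 ≈ -12.1.

μ₀ = -12.1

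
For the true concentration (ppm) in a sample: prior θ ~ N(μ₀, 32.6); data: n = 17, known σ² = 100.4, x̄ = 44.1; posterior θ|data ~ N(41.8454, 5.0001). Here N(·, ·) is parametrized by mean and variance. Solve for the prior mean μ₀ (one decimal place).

μ₀ = 29.4

With known observation variance, the Normal–Normal posterior has precision τ_n = τ₀ + n/σ² and mean μ_n = (τ₀μ₀ + (n/σ²)x̄)/τ_n.
Here τ₀ = 1/32.6 = 0.030675 and τ_data = 17/100.4 = 0.169323, so τ_n = 0.199998.
Rearranging for μ₀: μ₀ = (μ_n·τ_n − τ_data·x̄)/τ₀ = (41.8454·0.199998 − 0.169323·44.1) / 0.030675 = 0.901852/0.030675 ≈ 29.4.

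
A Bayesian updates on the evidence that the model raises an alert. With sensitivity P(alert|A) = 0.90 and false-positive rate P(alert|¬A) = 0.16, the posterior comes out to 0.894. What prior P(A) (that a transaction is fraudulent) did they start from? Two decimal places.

Bayes' rule in odds form gives O(A|E) = O(A)·[P(E|A)/P(E|¬A)], hence O(A) = O(A|E)/LR.
Posterior odds = 0.894/(1−0.894) = 8.4340. LR = 0.90/0.16 = 5.6250.
Prior odds = 8.4340/5.6250 = 1.4994, so P(A) = 1.4994/(1+1.4994) ≈ 0.60.

P(A) = 0.60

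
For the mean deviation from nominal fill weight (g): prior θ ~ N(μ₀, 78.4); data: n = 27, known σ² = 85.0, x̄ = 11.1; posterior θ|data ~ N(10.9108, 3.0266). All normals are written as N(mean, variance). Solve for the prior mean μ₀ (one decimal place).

The posterior mean is a precision-weighted average: μ_n = (τ₀μ₀ + τ_data·x̄)/(τ₀+τ_data), with τ₀=1/σ₀² and τ_data=n/σ².
Here τ₀ = 1/78.4 = 0.012755 and τ_data = 27/85.0 = 0.317647, so τ_n = 0.330402.
Rearranging for μ₀: μ₀ = (μ_n·τ_n − τ_data·x̄)/τ₀ = (10.9108·0.330402 − 0.317647·11.1) / 0.012755 = 0.079068/0.012755 ≈ 6.2.

μ₀ = 6.2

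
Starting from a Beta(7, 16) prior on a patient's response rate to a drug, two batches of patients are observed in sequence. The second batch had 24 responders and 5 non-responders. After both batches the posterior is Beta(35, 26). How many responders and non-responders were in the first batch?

4 responders and 5 non-responders

Because Beta–binomial updating is additive in the counts, the combined data contributed (α_post−α_prior, β_post−β_prior) successes and failures.
Total across both batches: 35−7=28 responders, 26−16=10 non-responders.
Subtract the second batch: 28−24=4 responders and 10−5=5 non-responders.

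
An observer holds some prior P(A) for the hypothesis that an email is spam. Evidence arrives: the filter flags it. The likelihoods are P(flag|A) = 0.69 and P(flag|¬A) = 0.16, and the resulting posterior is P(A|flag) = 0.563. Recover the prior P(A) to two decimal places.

P(A) = 0.23

Bayes' rule in odds form gives O(A|E) = O(A)·[P(E|A)/P(E|¬A)], hence O(A) = O(A|E)/LR.
Posterior odds = 0.563/(1−0.563) = 1.2883. LR = 0.69/0.16 = 4.3125.
Prior odds = 1.2883/4.3125 = 0.2987, so P(A) = 0.2987/(1+0.2987) ≈ 0.23.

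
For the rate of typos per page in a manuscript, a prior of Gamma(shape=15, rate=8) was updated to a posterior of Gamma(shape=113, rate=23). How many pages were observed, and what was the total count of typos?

Gamma–Poisson conjugacy: posterior shape = α + Σxᵢ, posterior rate = β + n.
Matching: Σxᵢ = 113 − 15 = 98 and n = 23 − 8 = 15.

n = 15 pages with total 98 typos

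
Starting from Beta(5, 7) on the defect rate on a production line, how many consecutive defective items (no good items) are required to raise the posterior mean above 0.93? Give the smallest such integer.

After k defective items and 0 good items the posterior is Beta(5+k, 7), with mean (5+k)/(5+7+k).
Set (5+k)/(12+k) > 0.93 and solve: k > (0.93·12 − 5)/(1 − 0.93) = 88.000.
The smallest integer exceeding 88.000 is 89.

k = 89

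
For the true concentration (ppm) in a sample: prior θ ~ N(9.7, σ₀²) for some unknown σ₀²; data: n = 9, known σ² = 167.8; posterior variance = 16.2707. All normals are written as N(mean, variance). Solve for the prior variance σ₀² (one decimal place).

σ₀² = 127.8

Posterior precision equals prior precision plus data precision: 1/σ_n² = 1/σ₀² + n/σ².
So 1/σ₀² = 1/16.2707 − 9/167.8 = 0.061460 − 0.053635 = 0.007825.
Hence σ₀² = 1/0.007825 ≈ 127.8.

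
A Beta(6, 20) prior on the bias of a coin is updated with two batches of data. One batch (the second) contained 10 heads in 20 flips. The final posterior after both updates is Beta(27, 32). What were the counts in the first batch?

11 heads and 2 tails

Sequential conjugate updates are equivalent to a single update on the pooled data, so total successes = posterior α − prior α and total failures = posterior β − prior β.
Total across both batches: 27−6=21 heads, 32−20=12 tails.
Subtract the second batch: 21−10=11 heads and 12−10=2 tails.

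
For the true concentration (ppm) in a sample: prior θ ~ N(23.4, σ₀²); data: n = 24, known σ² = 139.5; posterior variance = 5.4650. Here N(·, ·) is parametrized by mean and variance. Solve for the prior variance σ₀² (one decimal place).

σ₀² = 91.4

Posterior precision equals prior precision plus data precision: 1/σ_n² = 1/σ₀² + n/σ².
So 1/σ₀² = 1/5.4650 − 24/139.5 = 0.182983 − 0.172043 = 0.010940.
Hence σ₀² = 1/0.010940 ≈ 91.4.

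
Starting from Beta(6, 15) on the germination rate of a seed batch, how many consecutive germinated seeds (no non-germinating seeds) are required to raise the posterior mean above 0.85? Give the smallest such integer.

After k germinated seeds and 0 non-germinating seeds the posterior is Beta(6+k, 15), with mean (6+k)/(6+15+k).
Set (6+k)/(21+k) > 0.85 and solve: k > (0.85·21 − 6)/(1 − 0.85) = 79.000.
The smallest integer exceeding 79.000 is 80.

k = 80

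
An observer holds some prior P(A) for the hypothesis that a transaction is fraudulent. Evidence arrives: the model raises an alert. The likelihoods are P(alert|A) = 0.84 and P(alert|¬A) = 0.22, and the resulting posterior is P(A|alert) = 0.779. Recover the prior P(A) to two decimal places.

Bayes' rule in odds form gives O(A|E) = O(A)·[P(E|A)/P(E|¬A)], hence O(A) = O(A|E)/LR.
Posterior odds = 0.779/(1−0.779) = 3.5249. LR = 0.84/0.22 = 3.8182.
Prior odds = 3.5249/3.8182 = 0.9232, so P(A) = 0.9232/(1+0.9232) ≈ 0.48.

P(A) = 0.48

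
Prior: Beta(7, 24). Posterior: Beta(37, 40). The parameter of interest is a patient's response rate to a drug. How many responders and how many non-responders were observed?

Under Beta–binomial conjugacy the posterior parameters are (a+s, b+f).
Match parameters: s=37−7=30, f=40−24=16.

30 responders and 16 non-responders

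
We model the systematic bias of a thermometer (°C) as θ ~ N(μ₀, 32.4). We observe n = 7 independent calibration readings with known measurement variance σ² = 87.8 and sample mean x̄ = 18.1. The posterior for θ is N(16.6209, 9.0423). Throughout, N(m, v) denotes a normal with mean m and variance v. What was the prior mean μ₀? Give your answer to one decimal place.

With known observation variance, the Normal–Normal posterior has precision τ_n = τ₀ + n/σ² and mean μ_n = (τ₀μ₀ + (n/σ²)x̄)/τ_n.
Here τ₀ = 1/32.4 = 0.030864 and τ_data = 7/87.8 = 0.079727, so τ_n = 0.110591.
Rearranging for μ₀: μ₀ = (μ_n·τ_n − τ_data·x̄)/τ₀ = (16.6209·0.110591 − 0.079727·18.1) / 0.030864 = 0.395063/0.030864 ≈ 12.8.

μ₀ = 12.8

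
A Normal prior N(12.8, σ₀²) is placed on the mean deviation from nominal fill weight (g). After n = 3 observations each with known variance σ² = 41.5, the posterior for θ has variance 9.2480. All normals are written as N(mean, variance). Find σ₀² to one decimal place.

σ₀² = 27.9

Posterior precision equals prior precision plus data precision: 1/σ_n² = 1/σ₀² + n/σ².
So 1/σ₀² = 1/9.2480 − 3/41.5 = 0.108131 − 0.072289 = 0.035842.
Hence σ₀² = 1/0.035842 ≈ 27.9.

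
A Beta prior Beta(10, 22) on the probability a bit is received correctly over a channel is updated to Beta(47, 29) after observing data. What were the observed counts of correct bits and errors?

Beta is conjugate to the binomial likelihood: posterior = Beta(α+s, β+f).
So s = 47 − 10 = 37 and f = 29 − 22 = 7.

37 correct bits and 7 errors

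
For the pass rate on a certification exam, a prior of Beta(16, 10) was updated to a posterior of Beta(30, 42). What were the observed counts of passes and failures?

14 passes and 32 failures

Under Beta–binomial conjugacy the posterior parameters are (α+s, β+f).
So s = 30 − 16 = 14 and f = 42 − 10 = 32.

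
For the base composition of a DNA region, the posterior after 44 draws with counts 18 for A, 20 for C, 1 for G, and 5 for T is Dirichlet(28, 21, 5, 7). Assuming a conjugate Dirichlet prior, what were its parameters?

For a Dirichlet(α) prior with multinomial counts c, the posterior is Dirichlet(α + c) componentwise.
Subtract each count from the matching posterior parameter: 28−18=10, 21−20=1, 5−1=4, 7−5=2.

Dirichlet(10, 1, 4, 2)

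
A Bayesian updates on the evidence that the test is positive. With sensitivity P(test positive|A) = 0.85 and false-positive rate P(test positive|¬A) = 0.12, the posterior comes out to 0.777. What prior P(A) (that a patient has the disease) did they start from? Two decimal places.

In odds form, posterior odds = prior odds × likelihood ratio, so prior odds = posterior odds ÷ LR.
Posterior odds = 0.777/(1−0.777) = 3.4843. LR = 0.85/0.12 = 7.0833.
Prior odds = 3.4843/7.0833 = 0.4919, so P(A) = 0.4919/(1+0.4919) ≈ 0.33.

P(A) = 0.33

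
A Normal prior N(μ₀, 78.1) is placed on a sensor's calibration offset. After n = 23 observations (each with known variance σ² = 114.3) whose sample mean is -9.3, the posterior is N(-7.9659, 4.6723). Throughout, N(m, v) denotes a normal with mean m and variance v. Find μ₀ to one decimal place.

μ₀ = 13.0

With known observation variance, the Normal–Normal posterior has precision τ_n = τ₀ + n/σ² and mean μ_n = (τ₀μ₀ + (n/σ²)x̄)/τ_n.
Here τ₀ = 1/78.1 = 0.012804 and τ_data = 23/114.3 = 0.201225, so τ_n = 0.214029.
Rearranging for μ₀: μ₀ = (μ_n·τ_n − τ_data·x̄)/τ₀ = (-7.9659·0.214029 − 0.201225·-9.3) / 0.012804 = 0.166459/0.012804 ≈ 13.0.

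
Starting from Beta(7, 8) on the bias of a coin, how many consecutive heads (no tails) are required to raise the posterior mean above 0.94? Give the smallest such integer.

After k heads and 0 tails the posterior is Beta(7+k, 8), with mean (7+k)/(7+8+k).
Set (7+k)/(15+k) > 0.94 and solve: k > (0.94·15 − 7)/(1 − 0.94) = 118.333.
The smallest integer exceeding 118.333 is 119, and checking k=119: (126)/(134) = 0.9403 > 0.94.

k = 119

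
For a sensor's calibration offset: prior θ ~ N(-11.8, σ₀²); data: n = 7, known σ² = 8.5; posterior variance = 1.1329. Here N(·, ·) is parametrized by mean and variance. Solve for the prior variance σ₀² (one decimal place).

σ₀² = 16.9

For the Normal–Normal model with known σ², precisions add: τ_n = τ₀ + n/σ².
So 1/σ₀² = 1/1.1329 − 7/8.5 = 0.882690 − 0.823529 = 0.059161.
Hence σ₀² = 1/0.059161 ≈ 16.9.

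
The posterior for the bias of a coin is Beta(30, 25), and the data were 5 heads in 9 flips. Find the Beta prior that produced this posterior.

Beta(25, 21)

Under Beta–binomial conjugacy the posterior parameters are (α+s, β+f).
So α = 30 − 5 = 25 and β = 25 − 4 = 21.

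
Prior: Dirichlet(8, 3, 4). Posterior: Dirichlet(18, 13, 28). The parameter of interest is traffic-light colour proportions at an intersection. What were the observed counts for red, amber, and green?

For a Dirichlet(α) prior with multinomial counts c, the posterior is Dirichlet(α + c) componentwise.
Counts are posterior − prior componentwise: 18−8=10, 13−3=10, 28−4=24.

counts (10, 10, 24)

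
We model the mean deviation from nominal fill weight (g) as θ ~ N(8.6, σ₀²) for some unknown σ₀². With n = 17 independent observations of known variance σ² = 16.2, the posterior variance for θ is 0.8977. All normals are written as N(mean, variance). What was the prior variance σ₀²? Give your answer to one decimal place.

σ₀² = 15.5

For the Normal–Normal model with known σ², precisions add: τ_n = τ₀ + n/σ².
So 1/σ₀² = 1/0.8977 − 17/16.2 = 1.113958 − 1.049383 = 0.064575.
Hence σ₀² = 1/0.064575 ≈ 15.5.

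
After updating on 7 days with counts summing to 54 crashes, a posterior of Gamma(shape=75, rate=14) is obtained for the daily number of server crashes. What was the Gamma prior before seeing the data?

A Gamma(α, β) prior (rate parametrization) on a Poisson rate with n observations summing to S gives posterior Gamma(α+S, β+n).
So α = 75 − 54 = 21 and β = 14 − 7 = 7.

Gamma(shape=21, rate=7)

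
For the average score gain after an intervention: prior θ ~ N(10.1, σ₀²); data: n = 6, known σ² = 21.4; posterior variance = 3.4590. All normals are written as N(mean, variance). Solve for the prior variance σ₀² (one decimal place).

σ₀² = 114.6

For the Normal–Normal model with known σ², precisions add: τ_n = τ₀ + n/σ².
So 1/σ₀² = 1/3.4590 − 6/21.4 = 0.289101 − 0.280374 = 0.008727.
Hence σ₀² = 1/0.008727 ≈ 114.6.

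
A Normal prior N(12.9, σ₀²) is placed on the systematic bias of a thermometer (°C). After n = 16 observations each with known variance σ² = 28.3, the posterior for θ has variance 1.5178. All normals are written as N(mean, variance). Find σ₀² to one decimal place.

For the Normal–Normal model with known σ², precisions add: τ_n = τ₀ + n/σ².
So 1/σ₀² = 1/1.5178 − 16/28.3 = 0.658848 − 0.565371 = 0.093477.
Hence σ₀² = 1/0.093477 ≈ 10.7.

σ₀² = 10.7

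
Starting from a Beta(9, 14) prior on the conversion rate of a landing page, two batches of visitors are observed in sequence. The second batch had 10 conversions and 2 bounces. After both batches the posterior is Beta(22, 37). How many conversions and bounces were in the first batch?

3 conversions and 21 bounces

Sequential conjugate updates are equivalent to a single update on the pooled data, so total successes = posterior α − prior α and total failures = posterior β − prior β.
Total across both batches: 22−9=13 conversions, 37−14=23 bounces.
Subtract the second batch: 13−10=3 conversions and 23−2=21 bounces.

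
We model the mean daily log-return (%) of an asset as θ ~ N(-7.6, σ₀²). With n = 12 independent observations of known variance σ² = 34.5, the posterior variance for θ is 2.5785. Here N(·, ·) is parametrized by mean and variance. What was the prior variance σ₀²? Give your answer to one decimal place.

σ₀² = 25.0

Posterior precision equals prior precision plus data precision: 1/σ_n² = 1/σ₀² + n/σ².
So 1/σ₀² = 1/2.5785 − 12/34.5 = 0.387822 − 0.347826 = 0.039996.
Hence σ₀² = 1/0.039996 ≈ 25.0.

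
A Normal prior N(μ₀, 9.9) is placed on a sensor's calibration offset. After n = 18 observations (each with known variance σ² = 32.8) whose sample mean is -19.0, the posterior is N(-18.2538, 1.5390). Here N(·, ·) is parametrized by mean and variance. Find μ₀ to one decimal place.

μ₀ = -14.2

The posterior mean is a precision-weighted average: μ_n = (τ₀μ₀ + τ_data·x̄)/(τ₀+τ_data), with τ₀=1/σ₀² and τ_data=n/σ².
Here τ₀ = 1/9.9 = 0.101010 and τ_data = 18/32.8 = 0.548780, so τ_n = 0.649790.
Rearranging for μ₀: μ₀ = (μ_n·τ_n − τ_data·x̄)/τ₀ = (-18.2538·0.649790 − 0.548780·-19.0) / 0.101010 = -1.434317/0.101010 ≈ -14.2.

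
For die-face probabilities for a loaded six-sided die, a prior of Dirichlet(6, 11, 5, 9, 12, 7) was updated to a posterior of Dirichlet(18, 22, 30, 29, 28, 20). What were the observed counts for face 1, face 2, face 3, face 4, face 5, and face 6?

For a Dirichlet(α) prior with multinomial counts c, the posterior is Dirichlet(α + c) componentwise.
Counts are posterior − prior componentwise: 18−6=12, 22−11=11, 30−5=25, 29−9=20, 28−12=16, 20−7=13.

counts (12, 11, 25, 20, 16, 13)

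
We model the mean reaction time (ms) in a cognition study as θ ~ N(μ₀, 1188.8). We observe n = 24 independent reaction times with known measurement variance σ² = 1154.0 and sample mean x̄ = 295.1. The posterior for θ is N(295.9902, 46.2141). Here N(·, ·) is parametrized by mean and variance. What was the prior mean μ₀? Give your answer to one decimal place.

μ₀ = 318.0

The posterior mean is a precision-weighted average: μ_n = (τ₀μ₀ + τ_data·x̄)/(τ₀+τ_data), with τ₀=1/σ₀² and τ_data=n/σ².
Here τ₀ = 1/1188.8 = 0.000841 and τ_data = 24/1154.0 = 0.020797, so τ_n = 0.021638.
Rearranging for μ₀: μ₀ = (μ_n·τ_n − τ_data·x̄)/τ₀ = (295.9902·0.021638 − 0.020797·295.1) / 0.000841 = 0.267441/0.000841 ≈ 318.0.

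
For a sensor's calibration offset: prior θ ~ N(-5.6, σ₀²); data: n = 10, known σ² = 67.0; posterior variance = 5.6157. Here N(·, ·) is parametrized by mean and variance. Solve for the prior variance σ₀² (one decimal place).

σ₀² = 34.7

For the Normal–Normal model with known σ², precisions add: τ_n = τ₀ + n/σ².
So 1/σ₀² = 1/5.6157 − 10/67.0 = 0.178072 − 0.149254 = 0.028818.
Hence σ₀² = 1/0.028818 ≈ 34.7.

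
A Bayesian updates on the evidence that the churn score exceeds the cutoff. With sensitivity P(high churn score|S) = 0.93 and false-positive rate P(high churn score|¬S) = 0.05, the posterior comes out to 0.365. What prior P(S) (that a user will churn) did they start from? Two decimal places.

P(S) = 0.03

In odds form, posterior odds = prior odds × likelihood ratio, so prior odds = posterior odds ÷ LR.
Posterior odds = 0.365/(1−0.365) = 0.5748. LR = 0.93/0.05 = 18.6000.
Prior odds = 0.5748/18.6000 = 0.0309, so P(S) = 0.0309/(1+0.0309) ≈ 0.03.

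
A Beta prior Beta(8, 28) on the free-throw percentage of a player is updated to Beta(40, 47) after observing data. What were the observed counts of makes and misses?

A Beta(a, b) prior with s successes and f failures in binomial data gives a Beta(a+s, b+f) posterior.
So s = 40 − 8 = 32 and f = 47 − 28 = 19.

32 makes and 19 misses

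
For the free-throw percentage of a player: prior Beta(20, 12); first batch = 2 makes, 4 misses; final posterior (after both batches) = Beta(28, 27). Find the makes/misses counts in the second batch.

6 makes and 11 misses

Because Beta–binomial updating is additive in the counts, the combined data contributed (α_post−α_prior, β_post−β_prior) successes and failures.
Total across both batches: 28−20=8 makes, 27−12=15 misses.
Subtract the first batch: 8−2=6 makes and 15−4=11 misses.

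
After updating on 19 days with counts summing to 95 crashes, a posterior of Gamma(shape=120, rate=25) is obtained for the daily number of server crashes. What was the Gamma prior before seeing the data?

Gamma(shape=25, rate=6)

A Gamma(α, β) prior (rate parametrization) on a Poisson rate with n observations summing to S gives posterior Gamma(α+S, β+n).
So α = 120 − 95 = 25 and β = 25 − 19 = 6.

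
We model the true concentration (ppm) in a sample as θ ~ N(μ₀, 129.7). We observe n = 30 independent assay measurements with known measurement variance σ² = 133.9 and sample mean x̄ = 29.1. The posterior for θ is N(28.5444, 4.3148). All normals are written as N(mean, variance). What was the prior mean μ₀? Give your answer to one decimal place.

With known observation variance, the Normal–Normal posterior has precision τ_n = τ₀ + n/σ² and mean μ_n = (τ₀μ₀ + (n/σ²)x̄)/τ_n.
Here τ₀ = 1/129.7 = 0.007710 and τ_data = 30/133.9 = 0.224048, so τ_n = 0.231758.
Rearranging for μ₀: μ₀ = (μ_n·τ_n − τ_data·x̄)/τ₀ = (28.5444·0.231758 − 0.224048·29.1) / 0.007710 = 0.095596/0.007710 ≈ 12.4.

μ₀ = 12.4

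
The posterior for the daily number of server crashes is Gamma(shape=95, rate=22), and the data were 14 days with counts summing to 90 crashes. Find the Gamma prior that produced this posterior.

Gamma(shape=5, rate=8)

A Gamma(α, β) prior (rate parametrization) on a Poisson rate with n observations summing to S gives posterior Gamma(α+S, β+n).
So α = 95 − 90 = 5 and β = 22 − 14 = 8.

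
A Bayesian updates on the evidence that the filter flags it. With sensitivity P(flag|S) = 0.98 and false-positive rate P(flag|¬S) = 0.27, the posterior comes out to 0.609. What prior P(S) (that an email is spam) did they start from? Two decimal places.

P(S) = 0.30

Bayes' rule in odds form gives O(S|E) = O(S)·[P(E|S)/P(E|¬S)], hence O(S) = O(S|E)/LR.
Posterior odds = 0.609/(1−0.609) = 1.5575. LR = 0.98/0.27 = 3.6296.
Prior odds = 1.5575/3.6296 = 0.4291, so P(S) = 0.4291/(1+0.4291) ≈ 0.30.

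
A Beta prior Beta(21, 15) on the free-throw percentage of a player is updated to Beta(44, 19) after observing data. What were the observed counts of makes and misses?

Under Beta–binomial conjugacy the posterior parameters are (a+s, b+f).
Match parameters: s=44−21=23, f=19−15=4.

23 makes and 4 misses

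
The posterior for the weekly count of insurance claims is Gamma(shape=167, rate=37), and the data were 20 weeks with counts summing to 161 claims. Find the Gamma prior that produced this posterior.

Gamma(shape=6, rate=17)

A Gamma(α, β) prior (rate parametrization) on a Poisson rate with n observations summing to S gives posterior Gamma(α+S, β+n).
So α = 167 − 161 = 6 and β = 37 − 20 = 17.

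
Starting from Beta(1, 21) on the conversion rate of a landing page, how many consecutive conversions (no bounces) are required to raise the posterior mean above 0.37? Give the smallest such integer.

k = 12

After k conversions and 0 bounces the posterior is Beta(1+k, 21), with mean (1+k)/(1+21+k).
Set (1+k)/(22+k) > 0.37 and solve: k > (0.37·22 − 1)/(1 − 0.37) = 11.333.
The smallest integer exceeding 11.333 is 12.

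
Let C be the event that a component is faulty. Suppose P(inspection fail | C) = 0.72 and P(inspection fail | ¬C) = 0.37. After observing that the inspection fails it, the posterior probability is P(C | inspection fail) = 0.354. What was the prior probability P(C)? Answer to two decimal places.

In odds form, posterior odds = prior odds × likelihood ratio, so prior odds = posterior odds ÷ LR.
Posterior odds = 0.354/(1−0.354) = 0.5480. LR = 0.72/0.37 = 1.9459.
Prior odds = 0.5480/1.9459 = 0.2816, so P(C) = 0.2816/(1+0.2816) ≈ 0.22.

P(C) = 0.22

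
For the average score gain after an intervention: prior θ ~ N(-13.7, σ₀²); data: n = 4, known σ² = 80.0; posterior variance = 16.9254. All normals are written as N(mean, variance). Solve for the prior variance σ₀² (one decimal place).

For the Normal–Normal model with known σ², precisions add: τ_n = τ₀ + n/σ².
So 1/σ₀² = 1/16.9254 − 4/80.0 = 0.059083 − 0.050000 = 0.009083.
Hence σ₀² = 1/0.009083 ≈ 110.1.

σ₀² = 110.1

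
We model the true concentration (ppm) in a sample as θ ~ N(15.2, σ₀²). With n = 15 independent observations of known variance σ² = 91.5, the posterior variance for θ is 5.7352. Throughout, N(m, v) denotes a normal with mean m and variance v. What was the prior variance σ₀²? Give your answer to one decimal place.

σ₀² = 95.9

For the Normal–Normal model with known σ², precisions add: τ_n = τ₀ + n/σ².
So 1/σ₀² = 1/5.7352 − 15/91.5 = 0.174362 − 0.163934 = 0.010428.
Hence σ₀² = 1/0.010428 ≈ 95.9.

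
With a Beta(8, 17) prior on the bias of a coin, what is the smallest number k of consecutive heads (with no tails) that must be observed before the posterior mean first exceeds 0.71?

After k heads and 0 tails the posterior is Beta(8+k, 17), with mean (8+k)/(8+17+k).
Set (8+k)/(25+k) > 0.71 and solve: k > (0.71·25 − 8)/(1 − 0.71) = 33.621.
The smallest integer exceeding 33.621 is 34, and checking k=34: (42)/(59) = 0.7119 > 0.71.

k = 34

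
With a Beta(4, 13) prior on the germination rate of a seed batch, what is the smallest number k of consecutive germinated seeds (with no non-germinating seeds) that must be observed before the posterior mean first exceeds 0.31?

After k germinated seeds and 0 non-germinating seeds the posterior is Beta(4+k, 13), with mean (4+k)/(4+13+k).
Set (4+k)/(17+k) > 0.31 and solve: k > (0.31·17 − 4)/(1 − 0.31) = 1.841.
The smallest integer exceeding 1.841 is 2, and checking k=2: (6)/(19) = 0.3158 > 0.31.

k = 2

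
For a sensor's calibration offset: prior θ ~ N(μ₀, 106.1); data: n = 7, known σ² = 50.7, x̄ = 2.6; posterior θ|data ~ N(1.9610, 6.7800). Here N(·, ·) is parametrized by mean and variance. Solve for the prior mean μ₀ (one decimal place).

The posterior mean is a precision-weighted average: μ_n = (τ₀μ₀ + τ_data·x̄)/(τ₀+τ_data), with τ₀=1/σ₀² and τ_data=n/σ².
Here τ₀ = 1/106.1 = 0.009425 and τ_data = 7/50.7 = 0.138067, so τ_n = 0.147492.
Rearranging for μ₀: μ₀ = (μ_n·τ_n − τ_data·x̄)/τ₀ = (1.9610·0.147492 − 0.138067·2.6) / 0.009425 = -0.069742/0.009425 ≈ -7.4.

μ₀ = -7.4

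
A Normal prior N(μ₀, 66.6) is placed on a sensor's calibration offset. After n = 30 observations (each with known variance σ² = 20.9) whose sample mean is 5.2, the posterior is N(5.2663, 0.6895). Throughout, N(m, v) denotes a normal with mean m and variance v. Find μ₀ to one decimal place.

μ₀ = 11.6

With known observation variance, the Normal–Normal posterior has precision τ_n = τ₀ + n/σ² and mean μ_n = (τ₀μ₀ + (n/σ²)x̄)/τ_n.
Here τ₀ = 1/66.6 = 0.015015 and τ_data = 30/20.9 = 1.435407, so τ_n = 1.450422.
Rearranging for μ₀: μ₀ = (μ_n·τ_n − τ_data·x̄)/τ₀ = (5.2663·1.450422 − 1.435407·5.2) / 0.015015 = 0.174241/0.015015 ≈ 11.6.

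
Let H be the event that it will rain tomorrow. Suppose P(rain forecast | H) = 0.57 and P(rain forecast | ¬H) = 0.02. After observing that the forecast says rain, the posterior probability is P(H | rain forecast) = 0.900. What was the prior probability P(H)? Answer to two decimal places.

P(H) = 0.24

Bayes' rule in odds form gives O(H|E) = O(H)·[P(E|H)/P(E|¬H)], hence O(H) = O(H|E)/LR.
Posterior odds = 0.900/(1−0.900) = 9.0000. LR = 0.57/0.02 = 28.5000.
Prior odds = 9.0000/28.5000 = 0.3158, so P(H) = 0.3158/(1+0.3158) ≈ 0.24.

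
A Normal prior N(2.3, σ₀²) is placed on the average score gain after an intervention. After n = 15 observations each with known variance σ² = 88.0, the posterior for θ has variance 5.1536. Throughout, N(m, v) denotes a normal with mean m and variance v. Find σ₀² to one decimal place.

σ₀² = 42.4

Posterior precision equals prior precision plus data precision: 1/σ_n² = 1/σ₀² + n/σ².
So 1/σ₀² = 1/5.1536 − 15/88.0 = 0.194039 − 0.170455 = 0.023584.
Hence σ₀² = 1/0.023584 ≈ 42.4.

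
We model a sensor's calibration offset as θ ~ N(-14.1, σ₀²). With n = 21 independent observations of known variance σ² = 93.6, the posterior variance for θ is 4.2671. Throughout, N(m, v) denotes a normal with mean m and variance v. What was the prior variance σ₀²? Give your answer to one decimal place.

For the Normal–Normal model with known σ², precisions add: τ_n = τ₀ + n/σ².
So 1/σ₀² = 1/4.2671 − 21/93.6 = 0.234351 − 0.224359 = 0.009992.
Hence σ₀² = 1/0.009992 ≈ 100.1.

σ₀² = 100.1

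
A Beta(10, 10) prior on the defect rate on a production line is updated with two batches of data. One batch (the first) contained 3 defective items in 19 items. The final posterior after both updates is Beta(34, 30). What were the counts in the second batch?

21 defective items and 4 good items

Sequential conjugate updates are equivalent to a single update on the pooled data, so total successes = posterior α − prior α and total failures = posterior β − prior β.
Total across both batches: 34−10=24 defective items, 30−10=20 good items.
Subtract the first batch: 24−3=21 defective items and 20−16=4 good items.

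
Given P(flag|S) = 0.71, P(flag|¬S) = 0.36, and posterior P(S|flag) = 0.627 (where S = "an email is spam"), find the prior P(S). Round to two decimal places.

In odds form, posterior odds = prior odds × likelihood ratio, so prior odds = posterior odds ÷ LR.
Posterior odds = 0.627/(1−0.627) = 1.6810. LR = 0.71/0.36 = 1.9722.
Prior odds = 1.6810/1.9722 = 0.8523, so P(S) = 0.8523/(1+0.8523) ≈ 0.46.

P(S) = 0.46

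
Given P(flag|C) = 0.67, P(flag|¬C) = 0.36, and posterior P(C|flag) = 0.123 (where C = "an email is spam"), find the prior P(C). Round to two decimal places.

P(C) = 0.07

In odds form, posterior odds = prior odds × likelihood ratio, so prior odds = posterior odds ÷ LR.
Posterior odds = 0.123/(1−0.123) = 0.1403. LR = 0.67/0.36 = 1.8611.
Prior odds = 0.1403/1.8611 = 0.0754, so P(C) = 0.0754/(1+0.0754) ≈ 0.07.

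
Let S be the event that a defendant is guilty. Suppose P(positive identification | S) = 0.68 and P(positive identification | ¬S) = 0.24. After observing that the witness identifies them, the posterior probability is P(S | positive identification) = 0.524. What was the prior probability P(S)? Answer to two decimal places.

Bayes' rule in odds form gives O(S|E) = O(S)·[P(E|S)/P(E|¬S)], hence O(S) = O(S|E)/LR.
Posterior odds = 0.524/(1−0.524) = 1.1008. LR = 0.68/0.24 = 2.8333.
Prior odds = 1.1008/2.8333 = 0.3885, so P(S) = 0.3885/(1+0.3885) ≈ 0.28.

P(S) = 0.28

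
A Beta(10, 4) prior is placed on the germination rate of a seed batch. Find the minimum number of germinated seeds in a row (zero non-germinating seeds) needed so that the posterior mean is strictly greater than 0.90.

k = 27

After k germinated seeds and 0 non-germinating seeds the posterior is Beta(10+k, 4), with mean (10+k)/(10+4+k).
Set (10+k)/(14+k) > 0.90 and solve: k > (0.90·14 − 10)/(1 − 0.90) = 26.000.
The smallest integer exceeding 26.000 is 27.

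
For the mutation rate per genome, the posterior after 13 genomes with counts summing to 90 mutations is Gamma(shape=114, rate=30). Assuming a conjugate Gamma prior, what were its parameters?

Gamma(shape=24, rate=17)

A Gamma(α, β) prior (rate parametrization) on a Poisson rate with n observations summing to S gives posterior Gamma(α+S, β+n).
So α = 114 − 90 = 24 and β = 30 − 13 = 17.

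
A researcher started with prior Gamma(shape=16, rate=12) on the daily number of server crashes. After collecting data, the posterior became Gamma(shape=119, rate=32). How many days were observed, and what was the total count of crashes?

n = 20 days with total 103 crashes

Gamma–Poisson conjugacy: posterior shape = α + Σxᵢ, posterior rate = β + n.
Matching: Σxᵢ = 119 − 16 = 103 and n = 32 − 12 = 20.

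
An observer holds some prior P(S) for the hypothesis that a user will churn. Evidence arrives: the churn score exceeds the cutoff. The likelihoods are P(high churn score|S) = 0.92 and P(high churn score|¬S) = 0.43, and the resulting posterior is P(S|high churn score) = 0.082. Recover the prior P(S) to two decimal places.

P(S) = 0.04

Bayes' rule in odds form gives O(S|E) = O(S)·[P(E|S)/P(E|¬S)], hence O(S) = O(S|E)/LR.
Posterior odds = 0.082/(1−0.082) = 0.0893. LR = 0.92/0.43 = 2.1395.
Prior odds = 0.0893/2.1395 = 0.0417, so P(S) = 0.0417/(1+0.0417) ≈ 0.04.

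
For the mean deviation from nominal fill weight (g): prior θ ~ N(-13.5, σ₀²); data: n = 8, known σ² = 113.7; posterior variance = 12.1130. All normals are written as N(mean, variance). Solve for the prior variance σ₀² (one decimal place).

Posterior precision equals prior precision plus data precision: 1/σ_n² = 1/σ₀² + n/σ².
So 1/σ₀² = 1/12.1130 − 8/113.7 = 0.082556 − 0.070361 = 0.012195.
Hence σ₀² = 1/0.012195 ≈ 82.0.

σ₀² = 82.0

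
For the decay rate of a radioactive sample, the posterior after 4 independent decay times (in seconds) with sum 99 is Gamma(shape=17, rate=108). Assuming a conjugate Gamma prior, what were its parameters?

Gamma(shape=13, rate=9)

For an exponential likelihood with a Gamma(α, β) prior on the rate, n observations with total T give posterior Gamma(α+n, β+T).
So α = 17 − 4 = 13 and β = 108 − 99 = 9.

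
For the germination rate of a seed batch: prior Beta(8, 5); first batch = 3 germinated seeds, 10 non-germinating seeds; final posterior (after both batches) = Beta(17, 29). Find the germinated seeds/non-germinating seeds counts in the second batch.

Sequential conjugate updates are equivalent to a single update on the pooled data, so total successes = posterior α − prior α and total failures = posterior β − prior β.
Total across both batches: 17−8=9 germinated seeds, 29−5=24 non-germinating seeds.
Subtract the first batch: 9−3=6 germinated seeds and 24−10=14 non-germinating seeds.

6 germinated seeds and 14 non-germinating seeds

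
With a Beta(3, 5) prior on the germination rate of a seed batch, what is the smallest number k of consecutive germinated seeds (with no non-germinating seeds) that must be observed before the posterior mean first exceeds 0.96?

k = 118

After k germinated seeds and 0 non-germinating seeds the posterior is Beta(3+k, 5), with mean (3+k)/(3+5+k).
Set (3+k)/(8+k) > 0.96 and solve: k > (0.96·8 − 3)/(1 − 0.96) = 117.000.
The smallest integer exceeding 117.000 is 118, and checking k=118: (121)/(126) = 0.9603 > 0.96.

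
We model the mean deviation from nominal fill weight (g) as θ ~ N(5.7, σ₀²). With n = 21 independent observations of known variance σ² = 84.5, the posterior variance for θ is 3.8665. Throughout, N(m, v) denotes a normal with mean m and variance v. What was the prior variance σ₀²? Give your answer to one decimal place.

Posterior precision equals prior precision plus data precision: 1/σ_n² = 1/σ₀² + n/σ².
So 1/σ₀² = 1/3.8665 − 21/84.5 = 0.258632 − 0.248521 = 0.010111.
Hence σ₀² = 1/0.010111 ≈ 98.9.

σ₀² = 98.9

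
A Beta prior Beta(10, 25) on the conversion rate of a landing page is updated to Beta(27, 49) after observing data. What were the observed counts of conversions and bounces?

Beta is conjugate to the binomial likelihood: posterior = Beta(a+s, b+f).
So s = 27 − 10 = 17 and f = 49 − 25 = 24.

17 conversions and 24 bounces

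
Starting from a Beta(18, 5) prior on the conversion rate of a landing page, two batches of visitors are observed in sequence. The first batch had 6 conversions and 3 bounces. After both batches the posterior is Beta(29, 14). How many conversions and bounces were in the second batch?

5 conversions and 6 bounces

Because Beta–binomial updating is additive in the counts, the combined data contributed (α_post−α_prior, β_post−β_prior) successes and failures.
Total across both batches: 29−18=11 conversions, 14−5=9 bounces.
Subtract the first batch: 11−6=5 conversions and 9−3=6 bounces.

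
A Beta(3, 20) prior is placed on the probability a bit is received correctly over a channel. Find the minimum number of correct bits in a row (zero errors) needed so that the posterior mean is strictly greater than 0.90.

k = 178

After k correct bits and 0 errors the posterior is Beta(3+k, 20), with mean (3+k)/(3+20+k).
Set (3+k)/(23+k) > 0.90 and solve: k > (0.90·23 − 3)/(1 − 0.90) = 177.000.
The smallest integer exceeding 177.000 is 178, and checking k=178: (181)/(201) = 0.9005 > 0.90.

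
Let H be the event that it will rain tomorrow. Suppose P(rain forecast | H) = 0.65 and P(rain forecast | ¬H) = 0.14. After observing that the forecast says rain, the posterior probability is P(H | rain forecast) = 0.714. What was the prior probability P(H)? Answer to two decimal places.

Bayes' rule in odds form gives O(H|E) = O(H)·[P(E|H)/P(E|¬H)], hence O(H) = O(H|E)/LR.
Posterior odds = 0.714/(1−0.714) = 2.4965. LR = 0.65/0.14 = 4.6429.
Prior odds = 2.4965/4.6429 = 0.5377, so P(H) = 0.5377/(1+0.5377) ≈ 0.35.

P(H) = 0.35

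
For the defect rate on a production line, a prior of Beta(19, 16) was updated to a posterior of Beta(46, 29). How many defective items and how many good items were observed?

27 defective items and 13 good items

Beta is conjugate to the binomial likelihood: posterior = Beta(α+s, β+f).
Match parameters: s=46−19=27, f=29−16=13.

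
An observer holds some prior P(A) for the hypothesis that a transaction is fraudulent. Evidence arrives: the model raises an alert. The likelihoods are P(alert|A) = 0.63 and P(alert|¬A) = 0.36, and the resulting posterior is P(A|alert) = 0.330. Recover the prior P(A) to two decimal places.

P(A) = 0.22

In odds form, posterior odds = prior odds × likelihood ratio, so prior odds = posterior odds ÷ LR.
Posterior odds = 0.330/(1−0.330) = 0.4925. LR = 0.63/0.36 = 1.7500.
Prior odds = 0.4925/1.7500 = 0.2814, so P(A) = 0.2814/(1+0.2814) ≈ 0.22.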